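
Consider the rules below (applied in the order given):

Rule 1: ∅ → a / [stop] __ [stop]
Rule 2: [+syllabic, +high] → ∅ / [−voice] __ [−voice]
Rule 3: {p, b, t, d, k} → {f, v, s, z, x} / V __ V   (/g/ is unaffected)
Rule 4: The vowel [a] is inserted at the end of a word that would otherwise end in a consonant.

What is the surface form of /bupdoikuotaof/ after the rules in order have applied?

Rule 1 (stop-cluster a-epenthesis): /p/ and /d/ form a stop–stop cluster, so [a] is inserted between them. /bupdoikuotaof/ → bupadoikuotaof.
Rule 2 (high vowel syncope): no segment meets the environment; /bupadoikuotaof/ is unchanged.
Rule 3 (intervocalic spirantization): /p/ is a stop between vowels /u/ and /a/, so it spirantizes to the fricative [f]. /d/ is a stop between vowels /a/ and /o/, so it spirantizes to the fricative [z]. /k/ is a stop between vowels /i/ and /u/, so it spirantizes to the fricative [x]. /t/ is a stop between vowels /o/ and /a/, so it spirantizes to the fricative [s]. /bupadoikuotaof/ → bufazoixuosaof.
Rule 4 (final a-epenthesis): the form ends in the consonant /f/, so [a] is inserted word-finally. /bufazoixuosaof/ → bufazoixuosaofa.

bufazoixuosaofa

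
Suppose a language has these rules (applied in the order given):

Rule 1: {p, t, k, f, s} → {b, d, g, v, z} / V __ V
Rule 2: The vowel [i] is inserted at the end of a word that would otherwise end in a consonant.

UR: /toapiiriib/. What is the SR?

Rule 1 (intervocalic voicing): /p/ is a voiceless obstruent between vowels /a/ and /i/, so it voices to [b]. /toapiiriib/ → toabiiriib.
Rule 2 (final i-epenthesis): the form ends in the consonant /b/, so [i] is inserted word-finally. /toabiiriib/ → toabiiriibi.

toabiiriibi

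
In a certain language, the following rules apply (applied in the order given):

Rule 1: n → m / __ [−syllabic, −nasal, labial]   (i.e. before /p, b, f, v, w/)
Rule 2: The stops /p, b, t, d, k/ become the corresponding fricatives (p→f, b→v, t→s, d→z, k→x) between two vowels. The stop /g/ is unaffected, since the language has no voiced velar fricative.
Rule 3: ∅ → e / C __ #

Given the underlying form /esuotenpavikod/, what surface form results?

Rule 1 (nasal place assimilation): /n/ precedes the labial consonant /p/, so it assimilates in place to [m]. /esuotenpavikod/ → esuotempavikod.
Rule 2 (intervocalic spirantization): /t/ is a stop between vowels /o/ and /e/, so it spirantizes to the fricative [s]. /k/ is a stop between vowels /i/ and /o/, so it spirantizes to the fricative [x]. /esuotempavikod/ → esuosempavixod.
Rule 3 (final e-epenthesis): the form ends in the consonant /d/, so [e] is inserted word-finally. /esuosempavixod/ → esuosempavixode.

esuosempavixode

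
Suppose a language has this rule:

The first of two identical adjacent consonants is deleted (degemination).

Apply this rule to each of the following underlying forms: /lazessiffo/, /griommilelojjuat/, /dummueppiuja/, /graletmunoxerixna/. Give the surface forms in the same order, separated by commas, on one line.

/lazessiffo/: /ss/ is a geminate; the first /s/ deletes. /ff/ is a geminate; the first /f/ deletes. → [lazesifo].
/griommilelojjuat/: /mm/ is a geminate; the first /m/ deletes. /jj/ is a geminate; the first /j/ deletes. → [griomilelojuat].
/dummueppiuja/: /mm/ is a geminate; the first /m/ deletes. /pp/ is a geminate; the first /p/ deletes. → [dumuepiuja].
/graletmunoxerixna/: the rule's environment is not met; surfaces unchanged as [graletmunoxerixna].

lazesifo, griomilelojuat, dumuepiuja, graletmunoxerixna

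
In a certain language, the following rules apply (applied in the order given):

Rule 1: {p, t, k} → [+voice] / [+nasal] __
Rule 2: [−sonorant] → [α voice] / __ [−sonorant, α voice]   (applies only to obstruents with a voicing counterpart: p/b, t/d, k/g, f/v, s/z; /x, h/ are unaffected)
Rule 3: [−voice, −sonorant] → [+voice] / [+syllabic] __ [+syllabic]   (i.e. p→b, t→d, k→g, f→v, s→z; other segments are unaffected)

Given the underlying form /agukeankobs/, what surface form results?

Rule 1 (post-nasal voicing): /k/ is a voiceless stop immediately after the nasal /n/, so it voices to [g]. /agukeankobs/ → agukeangobs.
Rule 2 (regressive voicing assimilation): /b/ precedes the voiceless obstruent /s/, so it devoices to [p] by assimilation. /agukeangobs/ → agukeangops.
Rule 3 (intervocalic voicing): /k/ is a voiceless obstruent between vowels /u/ and /e/, so it voices to [g]. /agukeangops/ → agugeangops.

agugeangops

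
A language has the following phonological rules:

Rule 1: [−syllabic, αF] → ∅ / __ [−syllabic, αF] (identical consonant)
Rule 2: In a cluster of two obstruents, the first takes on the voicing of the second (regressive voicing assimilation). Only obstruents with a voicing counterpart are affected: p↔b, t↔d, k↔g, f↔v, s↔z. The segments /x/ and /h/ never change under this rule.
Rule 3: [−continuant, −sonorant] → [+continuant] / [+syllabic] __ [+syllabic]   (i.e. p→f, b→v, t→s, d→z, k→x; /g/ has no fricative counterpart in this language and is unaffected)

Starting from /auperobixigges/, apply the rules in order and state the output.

Rule 1 (degemination): /gg/ is a geminate; the first /g/ deletes. /auperobixigges/ → auperobixiges.
Rule 2 (regressive voicing assimilation): no segment meets the environment; /auperobixiges/ is unchanged.
Rule 3 (intervocalic spirantization): /p/ is a stop between vowels /u/ and /e/, so it spirantizes to the fricative [f]. /b/ is a stop between vowels /o/ and /i/, so it spirantizes to the fricative [v]. /auperobixiges/ → auferovixiges.

auferovixiges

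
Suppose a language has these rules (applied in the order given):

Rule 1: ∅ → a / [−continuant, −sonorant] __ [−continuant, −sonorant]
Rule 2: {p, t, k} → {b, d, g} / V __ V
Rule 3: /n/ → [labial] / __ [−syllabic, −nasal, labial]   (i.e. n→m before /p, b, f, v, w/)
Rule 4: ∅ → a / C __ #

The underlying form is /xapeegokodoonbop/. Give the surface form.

Rule 1 (stop-cluster a-epenthesis): no segment meets the environment; /xapeegokodoonbop/ is unchanged.
Rule 2 (intervocalic voicing): /p/ is a voiceless stop between vowels /a/ and /e/, so it voices to [b]. /k/ is a voiceless stop between vowels /o/ and /o/, so it voices to [g]. /xapeegokodoonbop/ → xabeegogodoonbop.
Rule 3 (nasal place assimilation): /n/ precedes the labial consonant /b/, so it assimilates in place to [m]. /xabeegogodoonbop/ → xabeegogodoombop.
Rule 4 (final a-epenthesis): the form ends in the consonant /p/, so [a] is inserted word-finally. /xabeegogodoombop/ → xabeegogodoombopa.

xabeegogodoombopa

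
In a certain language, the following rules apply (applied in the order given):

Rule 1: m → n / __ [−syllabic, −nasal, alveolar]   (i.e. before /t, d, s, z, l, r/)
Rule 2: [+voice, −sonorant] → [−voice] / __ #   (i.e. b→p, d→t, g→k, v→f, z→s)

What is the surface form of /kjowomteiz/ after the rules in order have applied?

Rule 1 (nasal place assimilation): /m/ precedes the alveolar consonant /t/, so it assimilates in place to [n]. /kjowomteiz/ → kjowonteiz.
Rule 2 (final devoicing): /z/ is a voiced obstruent in word-final position, so it devoices to [s]. /kjowonteiz/ → kjowonteis.

kjowonteis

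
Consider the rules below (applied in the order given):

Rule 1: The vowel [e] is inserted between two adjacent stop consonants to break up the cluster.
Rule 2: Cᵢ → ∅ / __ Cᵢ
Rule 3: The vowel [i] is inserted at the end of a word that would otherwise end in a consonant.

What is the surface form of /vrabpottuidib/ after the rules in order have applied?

Rule 1 (stop-cluster e-epenthesis): /b/ and /p/ form a stop–stop cluster, so [e] is inserted between them. /t/ and /t/ form a stop–stop cluster, so [e] is inserted between them. /vrabpottuidib/ → vrabepotetuidib.
Rule 2 (degemination): no segment meets the environment; /vrabepotetuidib/ is unchanged.
Rule 3 (final i-epenthesis): the form ends in the consonant /b/, so [i] is inserted word-finally. /vrabepotetuidib/ → vrabepotetuidibi.

vrabepotetuidibi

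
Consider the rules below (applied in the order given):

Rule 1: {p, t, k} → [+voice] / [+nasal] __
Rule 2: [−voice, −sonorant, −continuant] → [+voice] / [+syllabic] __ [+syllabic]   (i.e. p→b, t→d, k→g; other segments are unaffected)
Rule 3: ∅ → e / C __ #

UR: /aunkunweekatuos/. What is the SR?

aungunweegaduose

Rule 1 (post-nasal voicing): /k/ is a voiceless stop immediately after the nasal /n/, so it voices to [g]. /aunkunweekatuos/ → aungunweekatuos.
Rule 2 (intervocalic voicing): /k/ is a voiceless stop between vowels /e/ and /a/, so it voices to [g]. /t/ is a voiceless stop between vowels /a/ and /u/, so it voices to [d]. /aungunweekatuos/ → aungunweegaduos.
Rule 3 (final e-epenthesis): the form ends in the consonant /s/, so [e] is inserted word-finally. /aungunweegaduos/ → aungunweegaduose.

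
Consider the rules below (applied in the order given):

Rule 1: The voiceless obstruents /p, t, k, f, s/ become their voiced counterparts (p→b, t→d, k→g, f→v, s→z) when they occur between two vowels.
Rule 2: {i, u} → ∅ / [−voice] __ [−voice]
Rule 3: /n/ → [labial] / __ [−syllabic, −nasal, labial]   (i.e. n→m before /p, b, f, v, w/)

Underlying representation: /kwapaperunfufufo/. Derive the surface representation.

kwababerumfuvuvo

Rule 1 (intervocalic voicing): /p/ is a voiceless obstruent between vowels /a/ and /a/, so it voices to [b]. /p/ is a voiceless obstruent between vowels /a/ and /e/, so it voices to [b]. /f/ is a voiceless obstruent between vowels /u/ and /u/, so it voices to [v]. /f/ is a voiceless obstruent between vowels /u/ and /o/, so it voices to [v]. /kwapaperunfufufo/ → kwababerunfuvuvo.
Rule 2 (high vowel syncope): no segment meets the environment; /kwababerunfuvuvo/ is unchanged.
Rule 3 (nasal place assimilation): /n/ precedes the labial consonant /f/, so it assimilates in place to [m]. /kwababerunfuvuvo/ → kwababerumfuvuvo.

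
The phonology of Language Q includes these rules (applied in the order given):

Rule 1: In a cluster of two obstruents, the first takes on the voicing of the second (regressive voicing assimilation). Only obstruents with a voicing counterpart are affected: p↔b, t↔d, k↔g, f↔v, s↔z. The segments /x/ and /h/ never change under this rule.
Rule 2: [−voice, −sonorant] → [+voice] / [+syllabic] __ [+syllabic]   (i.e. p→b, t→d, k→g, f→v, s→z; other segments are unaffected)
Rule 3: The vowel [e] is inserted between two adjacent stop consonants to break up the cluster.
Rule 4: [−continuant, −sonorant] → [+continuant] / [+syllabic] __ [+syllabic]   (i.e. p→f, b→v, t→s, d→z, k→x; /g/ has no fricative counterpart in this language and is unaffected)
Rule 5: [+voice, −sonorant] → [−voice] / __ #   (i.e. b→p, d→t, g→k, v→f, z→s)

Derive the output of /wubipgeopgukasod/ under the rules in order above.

wuvivegeovegugazot

Rule 1 (regressive voicing assimilation): /p/ precedes the voiced obstruent /g/, so it voices to [b] by assimilation. /p/ precedes the voiced obstruent /g/, so it voices to [b] by assimilation. /wubipgeopgukasod/ → wubibgeobgukasod.
Rule 2 (intervocalic voicing): /k/ is a voiceless obstruent between vowels /u/ and /a/, so it voices to [g]. /s/ is a voiceless obstruent between vowels /a/ and /o/, so it voices to [z]. /wubibgeobgukasod/ → wubibgeobgugazod.
Rule 3 (stop-cluster e-epenthesis): /b/ and /g/ form a stop–stop cluster, so [e] is inserted between them. /b/ and /g/ form a stop–stop cluster, so [e] is inserted between them. /wubibgeobgugazod/ → wubibegeobegugazod.
Rule 4 (intervocalic spirantization): /b/ is a stop between vowels /u/ and /i/, so it spirantizes to the fricative [v]. /b/ is a stop between vowels /i/ and /e/, so it spirantizes to the fricative [v]. /b/ is a stop between vowels /o/ and /e/, so it spirantizes to the fricative [v]. /wubibegeobegugazod/ → wuvivegeovegugazod.
Rule 5 (final devoicing): /d/ is a voiced obstruent in word-final position, so it devoices to [t]. /wuvivegeovegugazod/ → wuvivegeovegugazot.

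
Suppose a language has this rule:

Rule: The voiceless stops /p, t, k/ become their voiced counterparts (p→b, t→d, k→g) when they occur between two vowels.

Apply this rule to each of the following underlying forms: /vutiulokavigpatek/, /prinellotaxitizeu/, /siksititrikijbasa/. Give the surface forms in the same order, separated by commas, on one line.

/vutiulokavigpatek/: /t/ is a voiceless stop between vowels /u/ and /i/, so it voices to [d]. /k/ is a voiceless stop between vowels /o/ and /a/, so it voices to [g]. /t/ is a voiceless stop between vowels /a/ and /e/, so it voices to [d]. → [vudiulogavigpadek].
/prinellotaxitizeu/: /t/ is a voiceless stop between vowels /o/ and /a/, so it voices to [d]. /t/ is a voiceless stop between vowels /i/ and /i/, so it voices to [d]. → [prinellodaxidizeu].
/siksititrikijbasa/: /t/ is a voiceless stop between vowels /i/ and /i/, so it voices to [d]. /k/ is a voiceless stop between vowels /i/ and /i/, so it voices to [g]. → [siksiditrigijbasa].

vudiulogavigpadek, prinellodaxidizeu, siksiditrigijbasa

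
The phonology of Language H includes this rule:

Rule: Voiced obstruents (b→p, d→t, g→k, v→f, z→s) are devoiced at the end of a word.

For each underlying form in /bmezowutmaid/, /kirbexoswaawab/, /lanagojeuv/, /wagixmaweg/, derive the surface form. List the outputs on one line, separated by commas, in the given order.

/bmezowutmaid/: /d/ is a voiced obstruent in word-final position, so it devoices to [t]. → [bmezowutmait].
/kirbexoswaawab/: /b/ is a voiced obstruent in word-final position, so it devoices to [p]. → [kirbexoswaawap].
/lanagojeuv/: /v/ is a voiced obstruent in word-final position, so it devoices to [f]. → [lanagojeuf].
/wagixmaweg/: /g/ is a voiced obstruent in word-final position, so it devoices to [k]. → [wagixmawek].

bmezowutmait, kirbexoswaawap, lanagojeuf, wagixmawek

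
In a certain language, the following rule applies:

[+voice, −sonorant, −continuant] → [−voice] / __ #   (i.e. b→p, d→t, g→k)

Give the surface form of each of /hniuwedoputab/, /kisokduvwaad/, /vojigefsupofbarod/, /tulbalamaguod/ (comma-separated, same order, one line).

hniuwedoputap, kisokduvwaat, vojigefsupofbarot, tulbalamaguot

/hniuwedoputab/: /b/ is a voiced stop in word-final position, so it devoices to [p]. → [hniuwedoputap].
/kisokduvwaad/: /d/ is a voiced stop in word-final position, so it devoices to [t]. → [kisokduvwaat].
/vojigefsupofbarod/: /d/ is a voiced stop in word-final position, so it devoices to [t]. → [vojigefsupofbarot].
/tulbalamaguod/: /d/ is a voiced stop in word-final position, so it devoices to [t]. → [tulbalamaguot].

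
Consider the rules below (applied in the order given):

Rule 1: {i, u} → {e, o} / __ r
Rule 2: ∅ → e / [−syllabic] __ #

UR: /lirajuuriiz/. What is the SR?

Rule 1 (pre-rhotic lowering): /i/ is a high vowel immediately before /r/, so it lowers to [e]. /u/ is a high vowel immediately before /r/, so it lowers to [o]. /lirajuuriiz/ → lerajuoriiz.
Rule 2 (final e-epenthesis): the form ends in the consonant /z/, so [e] is inserted word-finally. /lerajuoriiz/ → lerajuoriize.

lerajuoriize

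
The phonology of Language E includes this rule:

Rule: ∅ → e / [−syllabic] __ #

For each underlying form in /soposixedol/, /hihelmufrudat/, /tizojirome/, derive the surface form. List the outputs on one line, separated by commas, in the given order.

soposixedole, hihelmufrudate, tizojirome

/soposixedol/: the form ends in the consonant /l/, so [e] is inserted word-finally. → [soposixedole].
/hihelmufrudat/: the form ends in the consonant /t/, so [e] is inserted word-finally. → [hihelmufrudate].
/tizojirome/: the rule's environment is not met; surfaces unchanged as [tizojirome].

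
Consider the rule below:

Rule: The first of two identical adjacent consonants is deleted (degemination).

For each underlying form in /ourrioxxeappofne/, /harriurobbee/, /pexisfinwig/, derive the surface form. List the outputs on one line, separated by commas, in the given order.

ourioxeapofne, hariurobee, pexisfinwig

/ourrioxxeappofne/: /rr/ is a geminate; the first /r/ deletes. /xx/ is a geminate; the first /x/ deletes. /pp/ is a geminate; the first /p/ deletes. → [ourioxeapofne].
/harriurobbee/: /rr/ is a geminate; the first /r/ deletes. /bb/ is a geminate; the first /b/ deletes. → [hariurobee].
/pexisfinwig/: the rule's environment is not met; surfaces unchanged as [pexisfinwig].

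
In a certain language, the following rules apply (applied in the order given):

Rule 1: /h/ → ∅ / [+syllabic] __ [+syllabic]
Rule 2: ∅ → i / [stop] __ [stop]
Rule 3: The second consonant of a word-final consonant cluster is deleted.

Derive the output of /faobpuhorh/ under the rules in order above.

faobipuor

Rule 1 (intervocalic h-deletion): /h/ occurs between vowels /u/ and /o/, so it deletes. /faobpuhorh/ → faobpuorh.
Rule 2 (stop-cluster i-epenthesis): /b/ and /p/ form a stop–stop cluster, so [i] is inserted between them. /faobpuorh/ → faobipuorh.
Rule 3 (final cluster simplification): /h/ is the second consonant of a word-final cluster /rh/, so it deletes. /faobipuorh/ → faobipuor.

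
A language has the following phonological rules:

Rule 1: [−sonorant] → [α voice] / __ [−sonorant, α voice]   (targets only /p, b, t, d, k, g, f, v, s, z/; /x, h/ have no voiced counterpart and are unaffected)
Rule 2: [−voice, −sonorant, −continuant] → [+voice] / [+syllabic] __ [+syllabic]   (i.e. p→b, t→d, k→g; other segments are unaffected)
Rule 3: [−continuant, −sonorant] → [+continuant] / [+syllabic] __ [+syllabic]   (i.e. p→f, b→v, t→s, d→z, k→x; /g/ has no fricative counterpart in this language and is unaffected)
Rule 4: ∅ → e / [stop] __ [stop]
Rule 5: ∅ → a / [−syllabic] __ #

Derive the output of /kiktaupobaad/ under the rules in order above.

Rule 1 (regressive voicing assimilation): no segment meets the environment; /kiktaupobaad/ is unchanged.
Rule 2 (intervocalic voicing): /p/ is a voiceless stop between vowels /u/ and /o/, so it voices to [b]. /kiktaupobaad/ → kiktaubobaad.
Rule 3 (intervocalic spirantization): /b/ is a stop between vowels /u/ and /o/, so it spirantizes to the fricative [v]. /b/ is a stop between vowels /o/ and /a/, so it spirantizes to the fricative [v]. /kiktaubobaad/ → kiktauvovaad.
Rule 4 (stop-cluster e-epenthesis): /k/ and /t/ form a stop–stop cluster, so [e] is inserted between them. /kiktauvovaad/ → kiketauvovaad.
Rule 5 (final a-epenthesis): the form ends in the consonant /d/, so [a] is inserted word-finally. /kiketauvovaad/ → kiketauvovaada.

kiketauvovaada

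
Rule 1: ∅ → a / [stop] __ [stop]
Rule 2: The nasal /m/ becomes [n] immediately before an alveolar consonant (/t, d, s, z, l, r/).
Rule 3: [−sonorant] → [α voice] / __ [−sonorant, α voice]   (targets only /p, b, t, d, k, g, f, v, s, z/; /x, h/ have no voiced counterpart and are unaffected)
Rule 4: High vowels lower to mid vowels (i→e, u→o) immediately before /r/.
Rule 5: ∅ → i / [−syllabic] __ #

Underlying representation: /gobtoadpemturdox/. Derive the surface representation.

gobatoadapentordoxi

Rule 1 (stop-cluster a-epenthesis): /b/ and /t/ form a stop–stop cluster, so [a] is inserted between them. /d/ and /p/ form a stop–stop cluster, so [a] is inserted between them. /gobtoadpemturdox/ → gobatoadapemturdox.
Rule 2 (nasal place assimilation): /m/ precedes the alveolar consonant /t/, so it assimilates in place to [n]. /gobatoadapemturdox/ → gobatoadapenturdox.
Rule 3 (regressive voicing assimilation): no segment meets the environment; /gobatoadapenturdox/ is unchanged.
Rule 4 (pre-rhotic lowering): /u/ is a high vowel immediately before /r/, so it lowers to [o]. /gobatoadapenturdox/ → gobatoadapentordox.
Rule 5 (final i-epenthesis): the form ends in the consonant /x/, so [i] is inserted word-finally. /gobatoadapentordox/ → gobatoadapentordoxi.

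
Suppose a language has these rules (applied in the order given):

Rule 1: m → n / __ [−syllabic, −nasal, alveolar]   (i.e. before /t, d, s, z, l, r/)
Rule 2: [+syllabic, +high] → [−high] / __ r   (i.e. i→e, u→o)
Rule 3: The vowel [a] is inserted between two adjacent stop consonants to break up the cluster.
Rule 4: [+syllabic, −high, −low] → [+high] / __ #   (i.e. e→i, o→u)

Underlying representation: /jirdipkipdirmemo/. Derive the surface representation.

jerdipakipadermemu

Rule 1 (nasal place assimilation): no segment meets the environment; /jirdipkipdirmemo/ is unchanged.
Rule 2 (pre-rhotic lowering): /i/ is a high vowel immediately before /r/, so it lowers to [e]. /i/ is a high vowel immediately before /r/, so it lowers to [e]. /jirdipkipdirmemo/ → jerdipkipdermemo.
Rule 3 (stop-cluster a-epenthesis): /p/ and /k/ form a stop–stop cluster, so [a] is inserted between them. /p/ and /d/ form a stop–stop cluster, so [a] is inserted between them. /jerdipkipdermemo/ → jerdipakipadermemo.
Rule 4 (final vowel raising): /o/ is a mid vowel in word-final position, so it raises to [u]. /jerdipakipadermemo/ → jerdipakipadermemu.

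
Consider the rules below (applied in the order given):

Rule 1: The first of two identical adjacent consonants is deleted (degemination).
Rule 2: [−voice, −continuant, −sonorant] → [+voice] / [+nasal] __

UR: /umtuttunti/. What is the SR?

umdutundi

Rule 1 (degemination): /tt/ is a geminate; the first /t/ deletes. /umtuttunti/ → umtutunti.
Rule 2 (post-nasal voicing): /t/ is a voiceless stop immediately after the nasal /m/, so it voices to [d]. /t/ is a voiceless stop immediately after the nasal /n/, so it voices to [d]. /umtutunti/ → umdutundi.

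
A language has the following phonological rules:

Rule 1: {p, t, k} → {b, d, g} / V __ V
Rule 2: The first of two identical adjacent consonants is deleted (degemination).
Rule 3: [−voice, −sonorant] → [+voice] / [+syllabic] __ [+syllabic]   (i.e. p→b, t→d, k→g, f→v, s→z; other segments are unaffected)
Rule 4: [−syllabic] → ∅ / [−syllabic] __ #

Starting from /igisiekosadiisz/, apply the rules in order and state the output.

Rule 1 (intervocalic voicing): /k/ is a voiceless stop between vowels /e/ and /o/, so it voices to [g]. /igisiekosadiisz/ → igisiegosadiisz.
Rule 2 (degemination): no segment meets the environment; /igisiegosadiisz/ is unchanged.
Rule 3 (intervocalic voicing): /s/ is a voiceless obstruent between vowels /i/ and /i/, so it voices to [z]. /s/ is a voiceless obstruent between vowels /o/ and /a/, so it voices to [z]. /igisiegosadiisz/ → igiziegozadiisz.
Rule 4 (final cluster simplification): /z/ is the second consonant of a word-final cluster /sz/, so it deletes. /igiziegozadiisz/ → igiziegozadiis.

igiziegozadiis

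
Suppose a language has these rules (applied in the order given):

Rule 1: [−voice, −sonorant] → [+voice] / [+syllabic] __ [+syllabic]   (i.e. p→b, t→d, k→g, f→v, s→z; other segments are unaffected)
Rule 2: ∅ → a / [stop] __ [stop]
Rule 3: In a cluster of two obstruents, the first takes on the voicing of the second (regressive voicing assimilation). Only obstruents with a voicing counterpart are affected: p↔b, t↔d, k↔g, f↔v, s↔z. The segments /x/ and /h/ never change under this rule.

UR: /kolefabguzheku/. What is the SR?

Rule 1 (intervocalic voicing): /f/ is a voiceless obstruent between vowels /e/ and /a/, so it voices to [v]. /k/ is a voiceless obstruent between vowels /e/ and /u/, so it voices to [g]. /kolefabguzheku/ → kolevabguzhegu.
Rule 2 (stop-cluster a-epenthesis): /b/ and /g/ form a stop–stop cluster, so [a] is inserted between them. /kolevabguzhegu/ → kolevabaguzhegu.
Rule 3 (regressive voicing assimilation): /z/ precedes the voiceless obstruent /h/, so it devoices to [s] by assimilation. /kolevabaguzhegu/ → kolevabagushegu.

kolevabagushegu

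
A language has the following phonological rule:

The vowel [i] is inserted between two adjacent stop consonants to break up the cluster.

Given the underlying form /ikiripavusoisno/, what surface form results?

ikiripavusoisno

No segment of /ikiripavusoisno/ meets the structural description of the rule, so the form surfaces unchanged.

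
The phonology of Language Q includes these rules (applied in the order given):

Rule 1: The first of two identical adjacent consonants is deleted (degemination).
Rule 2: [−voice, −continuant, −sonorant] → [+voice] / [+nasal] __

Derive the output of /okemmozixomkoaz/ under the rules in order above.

okemozixomgoaz

Rule 1 (degemination): /mm/ is a geminate; the first /m/ deletes. /okemmozixomkoaz/ → okemozixomkoaz.
Rule 2 (post-nasal voicing): /k/ is a voiceless stop immediately after the nasal /m/, so it voices to [g]. /okemozixomkoaz/ → okemozixomgoaz.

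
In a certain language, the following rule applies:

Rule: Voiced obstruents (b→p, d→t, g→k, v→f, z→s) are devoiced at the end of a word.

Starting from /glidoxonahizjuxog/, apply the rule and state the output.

Scanning /glidoxonahizjuxog/: /g/ at position 1 is not in the conditioning environment; /d/ at position 4 is not in the conditioning environment; /z/ at position 12 is not in the conditioning environment; /g/ is a voiced obstruent in word-final position, so it devoices to [k].
Result: [glidoxonahizjuxok].

glidoxonahizjuxok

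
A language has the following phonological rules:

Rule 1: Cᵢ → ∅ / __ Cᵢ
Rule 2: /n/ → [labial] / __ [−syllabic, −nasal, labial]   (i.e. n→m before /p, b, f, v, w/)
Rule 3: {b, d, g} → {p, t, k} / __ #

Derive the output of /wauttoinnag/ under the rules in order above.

wautoinak

Rule 1 (degemination): /tt/ is a geminate; the first /t/ deletes. /nn/ is a geminate; the first /n/ deletes. /wauttoinnag/ → wautoinag.
Rule 2 (nasal place assimilation): no segment meets the environment; /wautoinag/ is unchanged.
Rule 3 (final devoicing): /g/ is a voiced stop in word-final position, so it devoices to [k]. /wautoinag/ → wautoinak.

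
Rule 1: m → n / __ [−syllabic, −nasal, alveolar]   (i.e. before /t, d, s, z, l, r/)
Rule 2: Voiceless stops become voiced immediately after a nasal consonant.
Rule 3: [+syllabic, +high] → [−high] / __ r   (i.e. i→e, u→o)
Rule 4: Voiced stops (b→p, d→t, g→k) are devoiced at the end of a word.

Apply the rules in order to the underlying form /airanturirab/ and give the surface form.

Rule 1 (nasal place assimilation): no segment meets the environment; /airanturirab/ is unchanged.
Rule 2 (post-nasal voicing): /t/ is a voiceless stop immediately after the nasal /n/, so it voices to [d]. /airanturirab/ → airandurirab.
Rule 3 (pre-rhotic lowering): /i/ is a high vowel immediately before /r/, so it lowers to [e]. /u/ is a high vowel immediately before /r/, so it lowers to [o]. /i/ is a high vowel immediately before /r/, so it lowers to [e]. /airandurirab/ → aerandorerab.
Rule 4 (final devoicing): /b/ is a voiced stop in word-final position, so it devoices to [p]. /aerandorerab/ → aerandorerap.

aerandorerap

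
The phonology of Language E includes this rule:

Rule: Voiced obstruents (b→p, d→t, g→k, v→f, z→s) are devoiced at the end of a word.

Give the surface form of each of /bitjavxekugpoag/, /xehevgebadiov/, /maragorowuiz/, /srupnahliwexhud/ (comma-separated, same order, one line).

bitjavxekugpoak, xehevgebadiof, maragorowuis, srupnahliwexhut

/bitjavxekugpoag/: /g/ is a voiced obstruent in word-final position, so it devoices to [k]. → [bitjavxekugpoak].
/xehevgebadiov/: /v/ is a voiced obstruent in word-final position, so it devoices to [f]. → [xehevgebadiof].
/maragorowuiz/: /z/ is a voiced obstruent in word-final position, so it devoices to [s]. → [maragorowuis].
/srupnahliwexhud/: /d/ is a voiced obstruent in word-final position, so it devoices to [t]. → [srupnahliwexhut].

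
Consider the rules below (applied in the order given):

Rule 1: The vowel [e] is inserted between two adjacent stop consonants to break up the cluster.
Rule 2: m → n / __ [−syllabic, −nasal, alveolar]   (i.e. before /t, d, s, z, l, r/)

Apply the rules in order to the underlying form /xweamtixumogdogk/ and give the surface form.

xweantixumogedogek

Rule 1 (stop-cluster e-epenthesis): /g/ and /d/ form a stop–stop cluster, so [e] is inserted between them. /g/ and /k/ form a stop–stop cluster, so [e] is inserted between them. /xweamtixumogdogk/ → xweamtixumogedogek.
Rule 2 (nasal place assimilation): /m/ precedes the alveolar consonant /t/, so it assimilates in place to [n]. /xweamtixumogedogek/ → xweantixumogedogek.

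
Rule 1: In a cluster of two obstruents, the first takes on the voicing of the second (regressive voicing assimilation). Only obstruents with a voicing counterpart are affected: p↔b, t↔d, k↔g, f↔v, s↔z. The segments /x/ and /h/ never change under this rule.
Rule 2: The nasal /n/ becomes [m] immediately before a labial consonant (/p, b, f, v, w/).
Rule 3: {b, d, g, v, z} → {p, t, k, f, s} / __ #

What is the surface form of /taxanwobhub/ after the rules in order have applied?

Rule 1 (regressive voicing assimilation): /b/ precedes the voiceless obstruent /h/, so it devoices to [p] by assimilation. /taxanwobhub/ → taxanwophub.
Rule 2 (nasal place assimilation): /n/ precedes the labial consonant /w/, so it assimilates in place to [m]. /taxanwophub/ → taxamwophub.
Rule 3 (final devoicing): /b/ is a voiced obstruent in word-final position, so it devoices to [p]. /taxamwophub/ → taxamwophup.

taxamwophup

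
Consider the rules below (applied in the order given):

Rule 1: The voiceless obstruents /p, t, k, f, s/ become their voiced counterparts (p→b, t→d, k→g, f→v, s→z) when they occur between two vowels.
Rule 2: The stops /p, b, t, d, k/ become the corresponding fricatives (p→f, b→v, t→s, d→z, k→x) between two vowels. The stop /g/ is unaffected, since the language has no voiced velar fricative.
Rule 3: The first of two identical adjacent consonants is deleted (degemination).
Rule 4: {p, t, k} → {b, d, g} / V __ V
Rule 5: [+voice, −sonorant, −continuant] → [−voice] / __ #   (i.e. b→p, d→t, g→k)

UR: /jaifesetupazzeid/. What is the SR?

Rule 1 (intervocalic voicing): /f/ is a voiceless obstruent between vowels /i/ and /e/, so it voices to [v]. /s/ is a voiceless obstruent between vowels /e/ and /e/, so it voices to [z]. /t/ is a voiceless obstruent between vowels /e/ and /u/, so it voices to [d]. /p/ is a voiceless obstruent between vowels /u/ and /a/, so it voices to [b]. /jaifesetupazzeid/ → jaivezedubazzeid.
Rule 2 (intervocalic spirantization): /d/ is a stop between vowels /e/ and /u/, so it spirantizes to the fricative [z]. /b/ is a stop between vowels /u/ and /a/, so it spirantizes to the fricative [v]. /jaivezedubazzeid/ → jaivezezuvazzeid.
Rule 3 (degemination): /zz/ is a geminate; the first /z/ deletes. /jaivezezuvazzeid/ → jaivezezuvazeid.
Rule 4 (intervocalic voicing): no segment meets the environment; /jaivezezuvazeid/ is unchanged.
Rule 5 (final devoicing): /d/ is a voiced stop in word-final position, so it devoices to [t]. /jaivezezuvazeid/ → jaivezezuvazeit.

jaivezezuvazeit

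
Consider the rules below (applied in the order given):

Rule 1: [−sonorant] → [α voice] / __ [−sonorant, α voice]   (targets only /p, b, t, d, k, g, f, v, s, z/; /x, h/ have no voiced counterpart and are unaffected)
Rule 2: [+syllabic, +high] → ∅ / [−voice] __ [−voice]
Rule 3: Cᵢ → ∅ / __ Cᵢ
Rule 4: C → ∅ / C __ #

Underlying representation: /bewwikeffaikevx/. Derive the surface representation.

Rule 1 (regressive voicing assimilation): /v/ precedes the voiceless obstruent /x/, so it devoices to [f] by assimilation. /bewwikeffaikevx/ → bewwikeffaikefx.
Rule 2 (high vowel syncope): no segment meets the environment; /bewwikeffaikefx/ is unchanged.
Rule 3 (degemination): /ww/ is a geminate; the first /w/ deletes. /ff/ is a geminate; the first /f/ deletes. /bewwikeffaikefx/ → bewikefaikefx.
Rule 4 (final cluster simplification): /x/ is the second consonant of a word-final cluster /fx/, so it deletes. /bewikefaikefx/ → bewikefaikef.

bewikefaikef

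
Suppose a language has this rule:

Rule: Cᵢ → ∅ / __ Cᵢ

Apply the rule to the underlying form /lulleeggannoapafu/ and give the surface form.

luleeganoapafu

/ll/ is a geminate; the first /l/ deletes.
/gg/ is a geminate; the first /g/ deletes.
/nn/ is a geminate; the first /n/ deletes.
Surface form: [luleeganoapafu].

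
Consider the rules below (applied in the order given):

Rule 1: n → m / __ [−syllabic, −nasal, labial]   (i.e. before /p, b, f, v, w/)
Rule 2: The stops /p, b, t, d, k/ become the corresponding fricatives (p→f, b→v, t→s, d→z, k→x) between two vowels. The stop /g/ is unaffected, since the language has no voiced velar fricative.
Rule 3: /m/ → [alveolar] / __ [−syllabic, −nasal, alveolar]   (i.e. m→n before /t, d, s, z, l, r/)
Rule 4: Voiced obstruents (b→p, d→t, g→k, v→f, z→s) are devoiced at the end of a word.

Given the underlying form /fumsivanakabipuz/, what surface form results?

funsivanaxavifus

Rule 1 (nasal place assimilation): no segment meets the environment; /fumsivanakabipuz/ is unchanged.
Rule 2 (intervocalic spirantization): /k/ is a stop between vowels /a/ and /a/, so it spirantizes to the fricative [x]. /b/ is a stop between vowels /a/ and /i/, so it spirantizes to the fricative [v]. /p/ is a stop between vowels /i/ and /u/, so it spirantizes to the fricative [f]. /fumsivanakabipuz/ → fumsivanaxavifuz.
Rule 3 (nasal place assimilation): /m/ precedes the alveolar consonant /s/, so it assimilates in place to [n]. /fumsivanaxavifuz/ → funsivanaxavifuz.
Rule 4 (final devoicing): /z/ is a voiced obstruent in word-final position, so it devoices to [s]. /funsivanaxavifuz/ → funsivanaxavifus.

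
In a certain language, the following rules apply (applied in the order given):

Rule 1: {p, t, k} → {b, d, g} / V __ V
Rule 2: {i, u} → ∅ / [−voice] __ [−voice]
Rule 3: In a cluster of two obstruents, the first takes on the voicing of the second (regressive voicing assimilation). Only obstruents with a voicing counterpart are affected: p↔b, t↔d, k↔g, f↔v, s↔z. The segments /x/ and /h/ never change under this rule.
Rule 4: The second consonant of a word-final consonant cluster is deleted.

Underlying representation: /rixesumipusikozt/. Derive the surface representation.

Rule 1 (intervocalic voicing): /p/ is a voiceless stop between vowels /i/ and /u/, so it voices to [b]. /k/ is a voiceless stop between vowels /i/ and /o/, so it voices to [g]. /rixesumipusikozt/ → rixesumibusigozt.
Rule 2 (high vowel syncope): no segment meets the environment; /rixesumibusigozt/ is unchanged.
Rule 3 (regressive voicing assimilation): /z/ precedes the voiceless obstruent /t/, so it devoices to [s] by assimilation. /rixesumibusigozt/ → rixesumibusigost.
Rule 4 (final cluster simplification): /t/ is the second consonant of a word-final cluster /st/, so it deletes. /rixesumibusigost/ → rixesumibusigos.

rixesumibusigos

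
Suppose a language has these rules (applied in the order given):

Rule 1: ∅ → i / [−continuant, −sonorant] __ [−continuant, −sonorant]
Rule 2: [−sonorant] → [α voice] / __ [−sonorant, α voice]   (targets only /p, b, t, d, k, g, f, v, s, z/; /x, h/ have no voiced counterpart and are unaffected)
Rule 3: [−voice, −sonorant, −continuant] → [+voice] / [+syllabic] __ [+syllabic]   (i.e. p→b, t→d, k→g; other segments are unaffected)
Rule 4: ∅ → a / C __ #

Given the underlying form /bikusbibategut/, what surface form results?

Rule 1 (stop-cluster i-epenthesis): no segment meets the environment; /bikusbibategut/ is unchanged.
Rule 2 (regressive voicing assimilation): /s/ precedes the voiced obstruent /b/, so it voices to [z] by assimilation. /bikusbibategut/ → bikuzbibategut.
Rule 3 (intervocalic voicing): /k/ is a voiceless stop between vowels /i/ and /u/, so it voices to [g]. /t/ is a voiceless stop between vowels /a/ and /e/, so it voices to [d]. /bikuzbibategut/ → biguzbibadegut.
Rule 4 (final a-epenthesis): the form ends in the consonant /t/, so [a] is inserted word-finally. /biguzbibadegut/ → biguzbibadeguta.

biguzbibadeguta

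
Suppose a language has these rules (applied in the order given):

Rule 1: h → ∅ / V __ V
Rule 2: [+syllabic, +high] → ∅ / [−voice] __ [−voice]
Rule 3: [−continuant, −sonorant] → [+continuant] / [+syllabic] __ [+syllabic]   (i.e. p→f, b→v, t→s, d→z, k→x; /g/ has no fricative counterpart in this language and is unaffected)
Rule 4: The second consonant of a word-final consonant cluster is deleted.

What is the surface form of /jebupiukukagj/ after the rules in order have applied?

jevufiukkag

Rule 1 (intervocalic h-deletion): no segment meets the environment; /jebupiukukagj/ is unchanged.
Rule 2 (high vowel syncope): /u/ is a high vowel flanked by voiceless consonants /k/ and /k/, so it deletes. /jebupiukukagj/ → jebupiukkagj.
Rule 3 (intervocalic spirantization): /b/ is a stop between vowels /e/ and /u/, so it spirantizes to the fricative [v]. /p/ is a stop between vowels /u/ and /i/, so it spirantizes to the fricative [f]. /jebupiukkagj/ → jevufiukkagj.
Rule 4 (final cluster simplification): /j/ is the second consonant of a word-final cluster /gj/, so it deletes. /jevufiukkagj/ → jevufiukkag.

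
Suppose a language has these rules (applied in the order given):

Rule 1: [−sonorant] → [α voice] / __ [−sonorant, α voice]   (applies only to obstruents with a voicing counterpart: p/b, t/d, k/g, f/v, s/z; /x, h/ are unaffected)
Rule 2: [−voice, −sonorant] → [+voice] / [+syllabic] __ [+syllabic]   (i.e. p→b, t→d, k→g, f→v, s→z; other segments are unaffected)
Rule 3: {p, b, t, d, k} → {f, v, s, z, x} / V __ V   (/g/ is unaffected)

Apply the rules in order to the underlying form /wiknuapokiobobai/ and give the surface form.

wiknuavogiovovai

Rule 1 (regressive voicing assimilation): no segment meets the environment; /wiknuapokiobobai/ is unchanged.
Rule 2 (intervocalic voicing): /p/ is a voiceless obstruent between vowels /a/ and /o/, so it voices to [b]. /k/ is a voiceless obstruent between vowels /o/ and /i/, so it voices to [g]. /wiknuapokiobobai/ → wiknuabogiobobai.
Rule 3 (intervocalic spirantization): /b/ is a stop between vowels /a/ and /o/, so it spirantizes to the fricative [v]. /b/ is a stop between vowels /o/ and /o/, so it spirantizes to the fricative [v]. /b/ is a stop between vowels /o/ and /a/, so it spirantizes to the fricative [v]. /wiknuabogiobobai/ → wiknuavogiovovai.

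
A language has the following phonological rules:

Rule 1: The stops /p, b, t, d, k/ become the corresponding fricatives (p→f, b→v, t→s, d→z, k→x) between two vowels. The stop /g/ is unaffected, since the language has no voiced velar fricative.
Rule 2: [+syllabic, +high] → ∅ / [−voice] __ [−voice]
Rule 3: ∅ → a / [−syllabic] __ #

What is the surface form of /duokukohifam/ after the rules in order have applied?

Rule 1 (intervocalic spirantization): /k/ is a stop between vowels /o/ and /u/, so it spirantizes to the fricative [x]. /k/ is a stop between vowels /u/ and /o/, so it spirantizes to the fricative [x]. /duokukohifam/ → duoxuxohifam.
Rule 2 (high vowel syncope): /u/ is a high vowel flanked by voiceless consonants /x/ and /x/, so it deletes. /i/ is a high vowel flanked by voiceless consonants /h/ and /f/, so it deletes. /duoxuxohifam/ → duoxxohfam.
Rule 3 (final a-epenthesis): the form ends in the consonant /m/, so [a] is inserted word-finally. /duoxxohfam/ → duoxxohfama.

duoxxohfama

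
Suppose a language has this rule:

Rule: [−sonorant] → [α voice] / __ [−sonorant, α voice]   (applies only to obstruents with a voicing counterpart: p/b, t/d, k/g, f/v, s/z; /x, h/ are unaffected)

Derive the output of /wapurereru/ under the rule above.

No segment of /wapurereru/ meets the structural description of the rule, so the form surfaces unchanged.

wapurereru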